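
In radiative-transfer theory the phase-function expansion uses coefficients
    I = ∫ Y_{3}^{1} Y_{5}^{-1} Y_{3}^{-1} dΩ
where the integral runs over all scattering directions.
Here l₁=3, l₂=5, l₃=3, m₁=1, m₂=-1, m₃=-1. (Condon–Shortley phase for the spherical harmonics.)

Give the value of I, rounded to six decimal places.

0.000000

m-sum = 1 − 1 − 1 = -1 ≠ 0 ⇒ I = 0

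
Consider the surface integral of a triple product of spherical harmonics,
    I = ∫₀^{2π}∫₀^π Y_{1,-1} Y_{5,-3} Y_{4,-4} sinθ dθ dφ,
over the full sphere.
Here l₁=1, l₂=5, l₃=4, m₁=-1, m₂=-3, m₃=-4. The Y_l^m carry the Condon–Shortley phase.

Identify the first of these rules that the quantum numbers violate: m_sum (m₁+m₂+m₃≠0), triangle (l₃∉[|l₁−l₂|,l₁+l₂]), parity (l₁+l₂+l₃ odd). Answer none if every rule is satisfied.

m_sum

Σmᵢ = -8  ✗
l₃∈[|l₁−l₂|,l₁+l₂]=[4,6], have l₃=4
Σlᵢ = 10 ⇒ even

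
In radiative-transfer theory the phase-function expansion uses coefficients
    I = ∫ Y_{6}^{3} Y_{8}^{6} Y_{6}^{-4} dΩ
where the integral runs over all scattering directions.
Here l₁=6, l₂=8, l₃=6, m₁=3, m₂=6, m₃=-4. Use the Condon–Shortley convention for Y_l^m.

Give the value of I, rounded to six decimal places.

m-sum = 3 + 6 − 4 = 5 ≠ 0 ⇒ I = 0

0.000000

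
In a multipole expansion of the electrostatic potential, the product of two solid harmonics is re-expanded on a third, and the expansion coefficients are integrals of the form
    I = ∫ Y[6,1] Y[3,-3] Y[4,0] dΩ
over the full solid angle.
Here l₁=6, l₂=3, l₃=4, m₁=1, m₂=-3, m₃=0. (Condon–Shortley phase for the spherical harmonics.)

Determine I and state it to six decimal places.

Σmᵢ = -2 ≠ 0, so the φ-integral vanishes; I = 0

0.000000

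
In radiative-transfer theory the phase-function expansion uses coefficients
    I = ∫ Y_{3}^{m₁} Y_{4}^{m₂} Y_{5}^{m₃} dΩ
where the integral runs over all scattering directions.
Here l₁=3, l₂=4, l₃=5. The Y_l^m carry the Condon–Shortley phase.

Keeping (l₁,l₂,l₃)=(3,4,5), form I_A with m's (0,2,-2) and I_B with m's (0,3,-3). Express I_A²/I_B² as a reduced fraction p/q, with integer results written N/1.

1/21

Shared (l₁,l₂,l₃)=(3,4,5): N and (l;000)² cancel in I_A²/I_B².
A: Δ = 2!·4!·6!/13! = 1/180180; Racah Σ t=0..2: t=0:+1/8640 t=1:−1/480 t=2:+1/576 = -1/4320; ⇒ 3j(3 4 5; 0 2 -2)² = 1/2145, sgn +1
B: Δ = 2!·4!·6!/13! = 1/180180; Racah Σ t=1..2: t=1:−1/2880 t=2:+1/1440 = 1/2880; ⇒ 3j(3 4 5; 0 3 -3)² = 7/715, sgn +1
I_A²/I_B² = (1/2145)/(7/715) = 1/21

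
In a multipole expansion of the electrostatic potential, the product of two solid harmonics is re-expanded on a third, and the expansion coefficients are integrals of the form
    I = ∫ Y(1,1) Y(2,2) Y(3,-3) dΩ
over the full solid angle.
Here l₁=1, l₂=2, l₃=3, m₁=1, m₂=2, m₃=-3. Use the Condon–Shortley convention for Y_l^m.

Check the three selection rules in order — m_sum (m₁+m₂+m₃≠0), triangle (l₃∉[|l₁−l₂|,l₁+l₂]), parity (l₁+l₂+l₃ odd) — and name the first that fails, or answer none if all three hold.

none

m₁+m₂+m₃ = 1 + 2 − 3 = 0  ✓
triangle: |1−2|=1 ≤ l₃=3 ≤ 1+2=3  ✓
parity: l₁+l₂+l₃ = 6 is even  ✓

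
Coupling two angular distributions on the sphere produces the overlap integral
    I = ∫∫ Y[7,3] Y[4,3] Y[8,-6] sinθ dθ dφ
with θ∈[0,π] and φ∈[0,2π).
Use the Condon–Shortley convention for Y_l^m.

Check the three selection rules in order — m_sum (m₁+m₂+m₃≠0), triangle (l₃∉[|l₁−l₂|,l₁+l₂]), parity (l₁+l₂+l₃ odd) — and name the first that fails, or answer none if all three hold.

parity

m₁+m₂+m₃ = 3 + 3 − 6 = 0  ✓
triangle: |7−4|=3 ≤ l₃=8 ≤ 7+4=11  ✓
parity: l₁+l₂+l₃ = 19 is odd  ✗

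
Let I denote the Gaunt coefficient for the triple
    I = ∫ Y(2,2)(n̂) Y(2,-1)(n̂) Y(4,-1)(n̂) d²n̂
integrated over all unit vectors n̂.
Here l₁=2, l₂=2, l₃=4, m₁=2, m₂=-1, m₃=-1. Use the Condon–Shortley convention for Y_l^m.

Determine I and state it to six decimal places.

-0.090112

Checks pass: Σm=0; 8 even; l₃=4∈[0,4].
(2·2+1)(2·2+1)(2·4+1) = 225
Δ: 0! 4! 4! / 9! → 1/630
sum: t=0:+1/16 = 1/16
3j²(2 2 4; 0 0 0) = Δ·Π!·Σ² = 2/35  (sign +1)
sum: t=0:+1/144 = 1/144
3j²(2 2 4; 2 -1 -1) = Δ·Π!·Σ² = 1/126  (sign -1)
combine: 4πI² = 225·2/35·1/126 = 5/49
take √, sign -1: I = -0.09011188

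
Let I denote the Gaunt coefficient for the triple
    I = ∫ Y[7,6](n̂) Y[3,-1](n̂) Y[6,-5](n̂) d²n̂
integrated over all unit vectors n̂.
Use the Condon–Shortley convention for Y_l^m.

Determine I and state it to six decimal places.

Checks pass: Σm=0; 16 even; l₃=6∈[4,10].
(2·7+1)(2·3+1)(2·6+1) = 1365
Δ: 4! 10! 2! / 17! → 1/2042040
sum: t=1:−1/207360 t=2:+1/57600 t=3:−1/207360 = 1/129600
3j²(7 3 6; 0 0 0) = Δ·Π!·Σ² = 168/12155  (sign +1)
sum: t=0:+1/17418240 t=1:−1/21772800 = 1/87091200
3j²(7 3 6; 6 -1 -5) = Δ·Π!·Σ² = 11/14280  (sign -1)
combine: 4πI² = 1365·168/12155·11/14280 = 21/1445
take √, sign -1: I = -0.03400719

-0.034007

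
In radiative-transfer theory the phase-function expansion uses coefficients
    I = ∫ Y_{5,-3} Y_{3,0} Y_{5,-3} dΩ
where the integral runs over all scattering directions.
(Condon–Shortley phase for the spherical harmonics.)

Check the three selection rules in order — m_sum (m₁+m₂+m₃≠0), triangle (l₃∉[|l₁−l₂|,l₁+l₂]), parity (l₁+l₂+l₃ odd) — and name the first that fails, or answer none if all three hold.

m_sum

m₁+m₂+m₃ = -3 + 0 − 3 = -6  ✗
triangle: |5−3|=2 ≤ l₃=5 ≤ 5+3=8
parity: l₁+l₂+l₃ = 13 is odd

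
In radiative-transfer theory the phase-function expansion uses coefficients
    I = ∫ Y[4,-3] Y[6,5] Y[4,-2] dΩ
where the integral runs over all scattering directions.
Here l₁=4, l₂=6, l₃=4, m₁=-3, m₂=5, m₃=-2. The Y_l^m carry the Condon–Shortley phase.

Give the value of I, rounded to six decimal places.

Rules hold: Σm=0, L=14 even, 2≤4≤10.
N = 9·13·9 = 1053
Δ = 6!·2!·6!/15! = 1/1261260
Racah Σ t=2..4: t=2:+1/4608 t=3:−1/1296 t=4:+1/4608 = -7/20736
⇒ 3j(4 6 4; 0 0 0)² = 20/1287, sgn -1
Racah Σ t=5..6: t=5:−1/172800 t=6:+1/86400 = 1/172800
⇒ 3j(4 6 4; -3 5 -2)² = 1/130, sgn +1
4πI² = N·(3j₀)²·(3jₘ)² = 18/143
I = -1·√(0.125874/4π) = -0.10008369

-0.100084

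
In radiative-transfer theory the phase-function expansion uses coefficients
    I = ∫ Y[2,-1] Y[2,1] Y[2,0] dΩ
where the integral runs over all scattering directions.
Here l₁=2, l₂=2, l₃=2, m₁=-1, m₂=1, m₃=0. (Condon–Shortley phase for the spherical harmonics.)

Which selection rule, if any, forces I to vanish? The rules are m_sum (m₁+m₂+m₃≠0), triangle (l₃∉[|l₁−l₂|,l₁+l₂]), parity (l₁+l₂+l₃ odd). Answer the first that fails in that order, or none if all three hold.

none

azimuthal sum: -1 + 1 + 0 = 0  ✓
0 ≤ 2 ≤ 4 (triangle on l)  ✓
L = 2 + 2 + 2 = 6 (even)  ✓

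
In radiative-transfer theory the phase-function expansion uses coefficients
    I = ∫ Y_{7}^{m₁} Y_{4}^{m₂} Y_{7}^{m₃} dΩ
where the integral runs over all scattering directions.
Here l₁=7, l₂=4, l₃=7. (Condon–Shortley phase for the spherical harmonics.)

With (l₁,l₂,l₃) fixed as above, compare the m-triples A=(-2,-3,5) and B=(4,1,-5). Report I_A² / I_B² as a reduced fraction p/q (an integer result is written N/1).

17150/891

l's match ⇒ only the (l;m) 3-j factors differ between A and B.
A: triangle coeff Δ(7,4,7) = 1/58198140; Σ_t [0,1]: t=0:+1/52254720 t=1:−1/11612160 = -1/14929920; (3j)²=1225/75582 [(7 4 7; -2 -3 5)], sign=-1
B: triangle coeff Δ(7,4,7) = 1/58198140; Σ_t [1,3]: t=1:−1/11612160 t=2:+1/8709120 t=3:−1/87091200 = 1/58060800; (3j)²=99/117572 [(7 4 7; 4 1 -5)], sign=+1
I_A²/I_B² = (1225/75582)/(99/117572) = 17150/891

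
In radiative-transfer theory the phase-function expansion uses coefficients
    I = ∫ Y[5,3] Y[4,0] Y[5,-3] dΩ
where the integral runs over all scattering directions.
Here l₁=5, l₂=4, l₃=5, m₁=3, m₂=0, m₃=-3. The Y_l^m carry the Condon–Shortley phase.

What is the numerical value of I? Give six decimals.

m-sum 0 ✓  L=14 even ✓  1≤5≤9 ✓
Π(2lᵢ+1) = 11×9×11 = 1089
triangle coeff Δ(5,4,5) = 1/3153150
Σ_t [0,4]: t=0:+1/69120 t=1:−1/1728 t=2:+1/576 t=3:−1/1728 t=4:+1/69120 = 7/11520
(3j)²=2/143 [(5 4 5; 0 0 0)], sign=-1
Σ_t [0,2]: t=0:+1/27648 t=1:−1/4320 t=2:+1/11520 = -1/9216
(3j)²=2/143 [(5 4 5; 3 0 -3)], sign=-1
⇒ 4πI² = 36/169
I = (+1)√(36/169/(4π)) = 0.13019760

0.130198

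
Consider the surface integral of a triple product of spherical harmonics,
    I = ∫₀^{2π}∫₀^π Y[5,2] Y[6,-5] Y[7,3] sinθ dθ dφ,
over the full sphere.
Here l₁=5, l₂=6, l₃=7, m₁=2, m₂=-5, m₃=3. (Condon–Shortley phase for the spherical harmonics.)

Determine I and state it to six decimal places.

-0.138752

m-sum 0 ✓  L=18 even ✓  1≤7≤11 ✓
Π(2lᵢ+1) = 11×13×15 = 2145
triangle coeff Δ(5,6,7) = 1/174594420
Σ_t [0,4]: t=0:+1/4147200 t=1:−1/207360 t=2:+1/82944 t=3:−1/207360 t=4:+1/4147200 = 1/345600
(3j)²=420/46189 [(5 6 7; 0 0 0)], sign=-1
Σ_t [0,1]: t=0:+1/4354560 t=1:−1/11612160 = 1/6967296
(3j)²=625/50388 [(5 6 7; 2 -5 3)], sign=+1
⇒ 4πI² = 328125/1356277
I = (-1)√(328125/1356277/(4π)) = -0.13875241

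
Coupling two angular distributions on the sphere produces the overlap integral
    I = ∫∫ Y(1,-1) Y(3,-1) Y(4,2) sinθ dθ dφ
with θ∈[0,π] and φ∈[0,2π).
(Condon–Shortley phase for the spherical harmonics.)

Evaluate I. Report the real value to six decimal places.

0.238414

Rules hold: Σm=0, L=8 even, 2≤4≤4.
N = 3·7·9 = 189
Δ = 0!·2!·6!/9! = 1/252
Racah Σ t=0..0: t=0:+1/36 = 1/36
⇒ 3j(1 3 4; 0 0 0)² = 4/63, sgn +1
Racah Σ t=0..0: t=0:+1/96 = 1/96
⇒ 3j(1 3 4; -1 -1 2)² = 5/84, sgn +1
4πI² = N·(3j₀)²·(3jₘ)² = 5/7
I = +1·√(0.714286/4π) = 0.23841361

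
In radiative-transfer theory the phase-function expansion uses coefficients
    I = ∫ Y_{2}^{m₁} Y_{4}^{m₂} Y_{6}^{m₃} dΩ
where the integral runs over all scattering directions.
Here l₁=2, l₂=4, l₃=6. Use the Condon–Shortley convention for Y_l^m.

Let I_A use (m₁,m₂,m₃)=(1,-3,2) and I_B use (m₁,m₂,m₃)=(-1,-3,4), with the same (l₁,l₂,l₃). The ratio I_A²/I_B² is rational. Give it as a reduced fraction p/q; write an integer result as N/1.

2/15

l's match ⇒ only the (l;m) 3-j factors differ between A and B.
A: triangle coeff Δ(2,4,6) = 1/6435; Σ_t [0,0]: t=0:+1/30240 = 1/30240; (3j)²=32/6435 [(2 4 6; 1 -3 2)], sign=+1
B: triangle coeff Δ(2,4,6) = 1/6435; Σ_t [0,0]: t=0:+1/30240 = 1/30240; (3j)²=16/429 [(2 4 6; -1 -3 4)], sign=+1
I_A²/I_B² = (32/6435)/(16/429) = 2/15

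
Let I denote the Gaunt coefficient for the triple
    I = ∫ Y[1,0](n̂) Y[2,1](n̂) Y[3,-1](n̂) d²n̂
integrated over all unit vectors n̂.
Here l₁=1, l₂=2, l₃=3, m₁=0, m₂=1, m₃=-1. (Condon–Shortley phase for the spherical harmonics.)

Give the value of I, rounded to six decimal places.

m-sum 0 ✓  L=6 even ✓  1≤3≤3 ✓
Π(2lᵢ+1) = 3×5×7 = 105
triangle coeff Δ(1,2,3) = 1/105
Σ_t [0,0]: t=0:+1/4 = 1/4
(3j)²=3/35 [(1 2 3; 0 0 0)], sign=-1
Σ_t [0,0]: t=0:+1/6 = 1/6
(3j)²=8/105 [(1 2 3; 0 1 -1)], sign=+1
⇒ 4πI² = 24/35
I = (-1)√(24/35/(4π)) = -0.23359668

-0.233597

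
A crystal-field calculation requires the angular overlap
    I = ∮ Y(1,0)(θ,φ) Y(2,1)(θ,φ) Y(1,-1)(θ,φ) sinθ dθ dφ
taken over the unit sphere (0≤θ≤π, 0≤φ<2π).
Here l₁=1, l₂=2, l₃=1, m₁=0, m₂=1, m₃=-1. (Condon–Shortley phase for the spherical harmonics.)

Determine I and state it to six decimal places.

-0.218510

Checks pass: Σm=0; 4 even; l₃=1∈[1,3].
(2·1+1)(2·2+1)(2·1+1) = 45
Δ: 2! 0! 2! / 5! → 1/30
sum: t=1:−1/1 = -1/1
3j²(1 2 1; 0 0 0) = Δ·Π!·Σ² = 2/15  (sign +1)
sum: t=1:−1/2 = -1/2
3j²(1 2 1; 0 1 -1) = Δ·Π!·Σ² = 1/10  (sign -1)
combine: 4πI² = 45·2/15·1/10 = 3/5
take √, sign -1: I = -0.21850969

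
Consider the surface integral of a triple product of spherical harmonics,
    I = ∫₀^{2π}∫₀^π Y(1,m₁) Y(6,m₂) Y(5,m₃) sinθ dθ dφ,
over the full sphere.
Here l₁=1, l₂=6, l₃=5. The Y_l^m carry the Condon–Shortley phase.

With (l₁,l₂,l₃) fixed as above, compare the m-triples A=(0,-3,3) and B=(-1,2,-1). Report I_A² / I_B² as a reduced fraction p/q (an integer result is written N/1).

27/28

Shared (l₁,l₂,l₃)=(1,6,5): N and (l;000)² cancel in I_A²/I_B².
A: Δ = 2!·0!·10!/13! = 1/858; Racah Σ t=1..1: t=1:−1/80640 = -1/80640; ⇒ 3j(1 6 5; 0 -3 3)² = 9/286, sgn -1
B: Δ = 2!·0!·10!/13! = 1/858; Racah Σ t=2..2: t=2:+1/34560 = 1/34560; ⇒ 3j(1 6 5; -1 2 -1)² = 14/429, sgn +1
I_A²/I_B² = (9/286)/(14/429) = 27/28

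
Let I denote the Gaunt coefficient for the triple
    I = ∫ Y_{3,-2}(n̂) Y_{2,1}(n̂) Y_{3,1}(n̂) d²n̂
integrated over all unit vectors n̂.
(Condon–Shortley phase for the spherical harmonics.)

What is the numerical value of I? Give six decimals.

m-sum 0 ✓  L=8 even ✓  1≤3≤5 ✓
Π(2lᵢ+1) = 7×5×7 = 245
triangle coeff Δ(3,2,3) = 1/3780
Σ_t [0,2]: t=0:+1/24 t=1:−1/4 t=2:+1/24 = -1/6
(3j)²=4/105 [(3 2 3; 0 0 0)], sign=+1
Σ_t [1,2]: t=1:−1/48 t=2:+1/12 = 1/16
(3j)²=1/28 [(3 2 3; -2 1 1)], sign=+1
⇒ 4πI² = 1/3
I = (+1)√(1/3/(4π)) = 0.16286750

0.162868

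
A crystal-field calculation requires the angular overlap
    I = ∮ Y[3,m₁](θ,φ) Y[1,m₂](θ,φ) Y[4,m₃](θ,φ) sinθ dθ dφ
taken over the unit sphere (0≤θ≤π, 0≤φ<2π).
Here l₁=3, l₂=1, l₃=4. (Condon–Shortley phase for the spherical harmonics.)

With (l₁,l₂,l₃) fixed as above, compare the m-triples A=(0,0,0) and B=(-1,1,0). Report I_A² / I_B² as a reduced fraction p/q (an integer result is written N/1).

8/3

l's match ⇒ only the (l;m) 3-j factors differ between A and B.
A: triangle coeff Δ(3,1,4) = 1/252; Σ_t [0,0]: t=0:+1/36 = 1/36; (3j)²=4/63 [(3 1 4; 0 0 0)], sign=+1
B: triangle coeff Δ(3,1,4) = 1/252; Σ_t [0,0]: t=0:+1/96 = 1/96; (3j)²=1/42 [(3 1 4; -1 1 0)], sign=+1
I_A²/I_B² = (4/63)/(1/42) = 8/3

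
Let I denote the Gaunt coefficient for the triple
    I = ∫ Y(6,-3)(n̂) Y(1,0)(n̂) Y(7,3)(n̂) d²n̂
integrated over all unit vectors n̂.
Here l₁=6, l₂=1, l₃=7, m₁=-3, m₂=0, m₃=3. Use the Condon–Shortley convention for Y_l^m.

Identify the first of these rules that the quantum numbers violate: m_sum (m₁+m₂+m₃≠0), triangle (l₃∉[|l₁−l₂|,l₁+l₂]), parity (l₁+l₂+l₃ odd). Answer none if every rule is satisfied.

none

Σmᵢ = 0  ✓
l₃∈[|l₁−l₂|,l₁+l₂]=[5,7], have l₃=7  ✓
Σlᵢ = 14 ⇒ even  ✓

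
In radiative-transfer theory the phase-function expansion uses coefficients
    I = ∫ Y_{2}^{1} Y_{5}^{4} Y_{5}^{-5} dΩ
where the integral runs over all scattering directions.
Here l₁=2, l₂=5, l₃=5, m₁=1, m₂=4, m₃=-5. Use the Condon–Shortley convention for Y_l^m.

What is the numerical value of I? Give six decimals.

-0.187924

m-sum 0 ✓  L=12 even ✓  3≤5≤7 ✓
Π(2lᵢ+1) = 5×11×11 = 605
triangle coeff Δ(2,5,5) = 1/38610
Σ_t [0,2]: t=0:+1/2880 t=1:−1/576 t=2:+1/2880 = -1/960
(3j)²=10/429 [(2 5 5; 0 0 0)], sign=+1
Σ_t [1,1]: t=1:−1/80640 = -1/80640
(3j)²=9/286 [(2 5 5; 1 4 -5)], sign=-1
⇒ 4πI² = 75/169
I = (-1)√(75/169/(4π)) = -0.18792404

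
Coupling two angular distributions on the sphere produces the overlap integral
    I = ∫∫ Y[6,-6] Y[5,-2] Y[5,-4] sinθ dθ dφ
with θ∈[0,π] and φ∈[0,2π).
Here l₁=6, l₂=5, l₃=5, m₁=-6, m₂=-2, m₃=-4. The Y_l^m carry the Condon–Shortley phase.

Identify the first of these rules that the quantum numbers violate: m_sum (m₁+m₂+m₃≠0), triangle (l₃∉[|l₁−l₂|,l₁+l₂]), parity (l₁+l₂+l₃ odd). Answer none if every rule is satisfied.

m₁+m₂+m₃ = -6 − 2 − 4 = -12  ✗
triangle: |6−5|=1 ≤ l₃=5 ≤ 6+5=11
parity: l₁+l₂+l₃ = 16 is even

m_sum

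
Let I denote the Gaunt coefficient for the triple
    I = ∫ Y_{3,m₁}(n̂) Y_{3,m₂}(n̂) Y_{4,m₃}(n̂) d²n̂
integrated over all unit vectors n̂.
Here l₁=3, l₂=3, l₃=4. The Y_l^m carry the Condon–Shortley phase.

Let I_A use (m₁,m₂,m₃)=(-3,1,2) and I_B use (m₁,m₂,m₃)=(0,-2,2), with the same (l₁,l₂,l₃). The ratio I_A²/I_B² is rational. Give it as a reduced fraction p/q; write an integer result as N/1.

Shared (l₁,l₂,l₃)=(3,3,4): N and (l;000)² cancel in I_A²/I_B².
A: Δ = 2!·4!·4!/11! = 1/34650; Racah Σ t=2..2: t=2:+1/192 = 1/192; ⇒ 3j(3 3 4; -3 1 2)² = 3/77, sgn +1
B: Δ = 2!·4!·4!/11! = 1/34650; Racah Σ t=0..1: t=0:+1/72 t=1:−1/96 = 1/288; ⇒ 3j(3 3 4; 0 -2 2)² = 1/462, sgn +1
I_A²/I_B² = (3/77)/(1/462) = 18/1

18/1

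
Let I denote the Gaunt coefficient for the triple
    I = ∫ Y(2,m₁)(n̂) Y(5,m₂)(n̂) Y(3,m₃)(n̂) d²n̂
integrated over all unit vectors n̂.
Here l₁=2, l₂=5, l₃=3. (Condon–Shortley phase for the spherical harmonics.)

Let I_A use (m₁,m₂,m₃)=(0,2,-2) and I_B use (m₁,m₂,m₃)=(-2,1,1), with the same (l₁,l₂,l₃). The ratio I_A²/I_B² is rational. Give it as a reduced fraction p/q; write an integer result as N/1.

Shared (l₁,l₂,l₃)=(2,5,3): N and (l;000)² cancel in I_A²/I_B².
A: Δ = 4!·0!·6!/11! = 1/2310; Racah Σ t=2..2: t=2:+1/480 = 1/480; ⇒ 3j(2 5 3; 0 2 -2)² = 3/110, sgn -1
B: Δ = 4!·0!·6!/11! = 1/2310; Racah Σ t=4..4: t=4:+1/1152 = 1/1152; ⇒ 3j(2 5 3; -2 1 1)² = 1/154, sgn +1
I_A²/I_B² = (3/110)/(1/154) = 21/5

21/5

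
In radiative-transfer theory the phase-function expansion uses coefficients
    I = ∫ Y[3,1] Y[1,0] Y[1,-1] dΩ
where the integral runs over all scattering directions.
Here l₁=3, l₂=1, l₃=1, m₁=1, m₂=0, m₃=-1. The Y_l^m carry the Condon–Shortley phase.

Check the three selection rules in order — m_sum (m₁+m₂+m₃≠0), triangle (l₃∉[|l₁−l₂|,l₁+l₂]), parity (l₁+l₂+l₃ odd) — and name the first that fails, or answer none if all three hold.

triangle

azimuthal sum: 1 + 0 − 1 = 0  ✓
2 ≤ 1 ≤ 4 (triangle on l)  ✗
L = 3 + 1 + 1 = 5 (odd)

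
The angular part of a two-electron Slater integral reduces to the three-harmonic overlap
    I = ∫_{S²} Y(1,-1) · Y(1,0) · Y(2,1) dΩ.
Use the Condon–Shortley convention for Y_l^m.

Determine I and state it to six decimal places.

Checks pass: Σm=0; 4 even; l₃=2∈[0,2].
(2·1+1)(2·1+1)(2·2+1) = 45
Δ: 0! 2! 2! / 5! → 1/30
sum: t=0:+1/1 = 1/1
3j²(1 1 2; 0 0 0) = Δ·Π!·Σ² = 2/15  (sign +1)
sum: t=0:+1/2 = 1/2
3j²(1 1 2; -1 0 1) = Δ·Π!·Σ² = 1/10  (sign -1)
combine: 4πI² = 45·2/15·1/10 = 3/5
take √, sign -1: I = -0.21850969

-0.218510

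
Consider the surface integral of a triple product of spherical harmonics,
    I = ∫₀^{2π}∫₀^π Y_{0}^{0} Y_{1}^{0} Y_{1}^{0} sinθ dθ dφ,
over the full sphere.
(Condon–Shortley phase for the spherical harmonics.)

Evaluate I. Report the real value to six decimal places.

m-sum 0 ✓  L=2 even ✓  1≤1≤1 ✓
Π(2lᵢ+1) = 1×3×3 = 9
triangle coeff Δ(0,1,1) = 1/3
Σ_t [0,0]: t=0:+1/1 = 1/1
(3j)²=1/3 [(0 1 1; 0 0 0)], sign=-1
(m-triple is (0,0,0) — same symbol as above.)
⇒ 4πI² = 1/1
I = (+1)√(1/1/(4π)) = 0.28209479

0.282095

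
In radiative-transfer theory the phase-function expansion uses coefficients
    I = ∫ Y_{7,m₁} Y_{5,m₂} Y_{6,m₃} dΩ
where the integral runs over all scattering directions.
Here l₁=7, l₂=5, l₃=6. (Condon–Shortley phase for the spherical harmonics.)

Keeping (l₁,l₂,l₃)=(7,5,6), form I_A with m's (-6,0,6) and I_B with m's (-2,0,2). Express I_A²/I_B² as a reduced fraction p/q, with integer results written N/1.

Shared (l₁,l₂,l₃)=(7,5,6): N and (l;000)² cancel in I_A²/I_B².
A: Δ = 6!·8!·4!/19! = 1/174594420; Racah Σ t=5..5: t=5:−1/116121600 = -1/116121600; ⇒ 3j(7 5 6; -6 0 6)² = 165/9044, sgn -1
B: Δ = 6!·8!·4!/19! = 1/174594420; Racah Σ t=1..5: t=1:−1/116121600 t=2:+1/1451520 t=3:−1/207360 t=4:+1/207360 t=5:−1/1658880 = 1/12902400; ⇒ 3j(7 5 6; -2 0 2)² = 27/1293292, sgn +1
I_A²/I_B² = (165/9044)/(27/1293292) = 7865/9

7865/9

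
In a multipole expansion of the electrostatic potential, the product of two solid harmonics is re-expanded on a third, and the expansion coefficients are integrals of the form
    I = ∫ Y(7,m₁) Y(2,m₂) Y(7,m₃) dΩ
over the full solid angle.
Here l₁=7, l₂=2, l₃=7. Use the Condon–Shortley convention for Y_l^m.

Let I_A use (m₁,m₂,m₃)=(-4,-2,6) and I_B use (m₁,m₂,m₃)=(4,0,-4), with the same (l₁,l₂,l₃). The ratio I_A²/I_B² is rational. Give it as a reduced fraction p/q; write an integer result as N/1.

351/16

l's match ⇒ only the (l;m) 3-j factors differ between A and B.
A: triangle coeff Δ(7,2,7) = 1/185640; Σ_t [0,0]: t=0:+1/159667200 = 1/159667200; (3j)²=9/1190 [(7 2 7; -4 -2 6)], sign=-1
B: triangle coeff Δ(7,2,7) = 1/185640; Σ_t [0,2]: t=0:+1/8709120 t=1:−1/7257600 t=2:+1/159667200 = -1/59875200; (3j)²=8/23205 [(7 2 7; 4 0 -4)], sign=+1
I_A²/I_B² = (9/1190)/(8/23205) = 351/16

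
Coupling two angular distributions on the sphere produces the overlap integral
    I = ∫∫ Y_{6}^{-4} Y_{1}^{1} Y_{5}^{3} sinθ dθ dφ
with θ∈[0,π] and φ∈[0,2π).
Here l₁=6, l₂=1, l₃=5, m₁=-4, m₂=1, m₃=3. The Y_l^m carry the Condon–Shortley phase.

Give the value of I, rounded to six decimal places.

Checks pass: Σm=0; 12 even; l₃=5∈[5,7].
(2·6+1)(2·1+1)(2·5+1) = 429
Δ: 2! 10! 0! / 13! → 1/858
sum: t=1:−1/14400 = -1/14400
3j²(6 1 5; 0 0 0) = Δ·Π!·Σ² = 6/143  (sign +1)
sum: t=2:+1/161280 = 1/161280
3j²(6 1 5; -4 1 3) = Δ·Π!·Σ² = 15/286  (sign +1)
combine: 4πI² = 429·6/143·15/286 = 135/143
take √, sign +1: I = 0.27409047

0.274090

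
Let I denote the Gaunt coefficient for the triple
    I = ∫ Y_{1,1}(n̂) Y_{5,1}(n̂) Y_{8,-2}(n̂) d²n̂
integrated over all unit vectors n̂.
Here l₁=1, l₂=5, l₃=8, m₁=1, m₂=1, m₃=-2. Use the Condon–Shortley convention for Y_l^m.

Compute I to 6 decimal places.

0.000000

|1−5|≤8≤1+5 violated ⇒ I = 0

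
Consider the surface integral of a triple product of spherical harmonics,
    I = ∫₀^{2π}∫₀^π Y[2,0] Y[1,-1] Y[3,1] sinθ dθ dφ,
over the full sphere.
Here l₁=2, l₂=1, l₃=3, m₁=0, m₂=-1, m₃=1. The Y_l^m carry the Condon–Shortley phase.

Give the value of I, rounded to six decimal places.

Rules hold: Σm=0, L=6 even, 1≤3≤3.
N = 5·3·7 = 105
Δ = 0!·4!·2!/7! = 1/105
Racah Σ t=0..0: t=0:+1/4 = 1/4
⇒ 3j(2 1 3; 0 0 0)² = 3/35, sgn -1
Racah Σ t=0..0: t=0:+1/8 = 1/8
⇒ 3j(2 1 3; 0 -1 1)² = 2/35, sgn +1
4πI² = N·(3j₀)²·(3jₘ)² = 18/35
I = -1·√(0.514286/4π) = -0.20230066

-0.202301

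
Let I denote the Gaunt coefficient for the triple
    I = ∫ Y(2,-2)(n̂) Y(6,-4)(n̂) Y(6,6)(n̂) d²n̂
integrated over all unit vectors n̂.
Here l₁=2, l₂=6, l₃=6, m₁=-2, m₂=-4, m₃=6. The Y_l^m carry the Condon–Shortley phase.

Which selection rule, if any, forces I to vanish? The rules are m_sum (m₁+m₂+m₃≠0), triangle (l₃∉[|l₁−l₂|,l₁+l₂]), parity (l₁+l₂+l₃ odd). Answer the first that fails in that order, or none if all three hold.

azimuthal sum: -2 − 4 + 6 = 0  ✓
4 ≤ 6 ≤ 8 (triangle on l)  ✓
L = 2 + 6 + 6 = 14 (even)  ✓

none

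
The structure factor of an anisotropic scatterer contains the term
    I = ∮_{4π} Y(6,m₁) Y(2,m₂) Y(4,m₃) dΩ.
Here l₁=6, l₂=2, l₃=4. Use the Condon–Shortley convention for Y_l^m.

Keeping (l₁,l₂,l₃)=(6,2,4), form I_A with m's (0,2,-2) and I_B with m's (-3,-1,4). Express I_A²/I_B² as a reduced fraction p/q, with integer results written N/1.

5/3

l's match ⇒ only the (l;m) 3-j factors differ between A and B.
A: triangle coeff Δ(6,2,4) = 1/6435; Σ_t [4,4]: t=4:+1/34560 = 1/34560; (3j)²=1/429 [(6 2 4; 0 2 -2)], sign=+1
B: triangle coeff Δ(6,2,4) = 1/6435; Σ_t [1,1]: t=1:−1/241920 = -1/241920; (3j)²=1/715 [(6 2 4; -3 -1 4)], sign=-1
I_A²/I_B² = (1/429)/(1/715) = 5/3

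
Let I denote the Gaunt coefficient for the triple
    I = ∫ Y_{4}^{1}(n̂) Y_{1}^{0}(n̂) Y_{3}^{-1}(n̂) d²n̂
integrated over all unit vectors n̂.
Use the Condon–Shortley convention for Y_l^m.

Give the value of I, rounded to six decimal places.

m-sum 0 ✓  L=8 even ✓  3≤3≤5 ✓
Π(2lᵢ+1) = 9×3×7 = 189
triangle coeff Δ(4,1,3) = 1/252
Σ_t [1,1]: t=1:−1/36 = -1/36
(3j)²=4/63 [(4 1 3; 0 0 0)], sign=+1
Σ_t [1,1]: t=1:−1/48 = -1/48
(3j)²=5/84 [(4 1 3; 1 0 -1)], sign=-1
⇒ 4πI² = 5/7
I = (-1)√(5/7/(4π)) = -0.23841361

-0.238414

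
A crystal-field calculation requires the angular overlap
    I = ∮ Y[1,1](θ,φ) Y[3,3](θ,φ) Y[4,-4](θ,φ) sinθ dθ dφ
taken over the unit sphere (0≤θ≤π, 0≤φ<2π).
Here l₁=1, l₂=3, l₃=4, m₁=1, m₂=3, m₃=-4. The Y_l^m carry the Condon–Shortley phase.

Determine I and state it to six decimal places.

Checks pass: Σm=0; 8 even; l₃=4∈[2,4].
(2·1+1)(2·3+1)(2·4+1) = 189
Δ: 0! 2! 6! / 9! → 1/252
sum: t=0:+1/36 = 1/36
3j²(1 3 4; 0 0 0) = Δ·Π!·Σ² = 4/63  (sign +1)
sum: t=0:+1/1440 = 1/1440
3j²(1 3 4; 1 3 -4) = Δ·Π!·Σ² = 1/9  (sign +1)
combine: 4πI² = 189·4/63·1/9 = 4/3
take √, sign +1: I = 0.32573501

0.325735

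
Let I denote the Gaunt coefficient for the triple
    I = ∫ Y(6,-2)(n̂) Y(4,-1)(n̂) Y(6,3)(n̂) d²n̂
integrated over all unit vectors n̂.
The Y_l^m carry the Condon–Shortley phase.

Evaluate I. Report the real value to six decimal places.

-0.131554

Checks pass: Σm=0; 16 even; l₃=6∈[2,10].
(2·6+1)(2·4+1)(2·6+1) = 1521
Δ: 4! 8! 4! / 17! → 1/15315300
sum: t=0:+1/829440 t=1:−1/25920 t=2:+1/9216 t=3:−1/25920 t=4:+1/829440 = 7/207360
3j²(6 4 6; 0 0 0) = Δ·Π!·Σ² = 28/2431  (sign +1)
sum: t=0:+1/5806080 t=1:−1/120960 t=2:+1/34560 t=3:−1/103680 = 13/1161216
3j²(6 4 6; -2 -1 3) = Δ·Π!·Σ² = 65/5236  (sign -1)
combine: 4πI² = 1521·28/2431·65/5236 = 7605/34969
take √, sign -1: I = -0.13155370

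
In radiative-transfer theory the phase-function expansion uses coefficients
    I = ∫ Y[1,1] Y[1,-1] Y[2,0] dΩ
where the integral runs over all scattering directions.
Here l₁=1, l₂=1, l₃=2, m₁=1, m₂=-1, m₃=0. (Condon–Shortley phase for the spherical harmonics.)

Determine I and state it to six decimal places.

0.126157

Checks pass: Σm=0; 4 even; l₃=2∈[0,2].
(2·1+1)(2·1+1)(2·2+1) = 45
Δ: 0! 2! 2! / 5! → 1/30
sum: t=0:+1/1 = 1/1
3j²(1 1 2; 0 0 0) = Δ·Π!·Σ² = 2/15  (sign +1)
sum: t=0:+1/4 = 1/4
3j²(1 1 2; 1 -1 0) = Δ·Π!·Σ² = 1/30  (sign +1)
combine: 4πI² = 45·2/15·1/30 = 1/5
take √, sign +1: I = 0.12615663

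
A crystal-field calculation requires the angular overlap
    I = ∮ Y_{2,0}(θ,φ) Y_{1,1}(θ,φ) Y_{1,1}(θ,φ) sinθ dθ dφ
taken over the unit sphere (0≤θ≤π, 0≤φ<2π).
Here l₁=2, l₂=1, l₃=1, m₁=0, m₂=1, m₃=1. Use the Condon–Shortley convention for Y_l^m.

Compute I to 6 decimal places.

0.000000

Σmᵢ = 2 ≠ 0, so the φ-integral vanishes; I = 0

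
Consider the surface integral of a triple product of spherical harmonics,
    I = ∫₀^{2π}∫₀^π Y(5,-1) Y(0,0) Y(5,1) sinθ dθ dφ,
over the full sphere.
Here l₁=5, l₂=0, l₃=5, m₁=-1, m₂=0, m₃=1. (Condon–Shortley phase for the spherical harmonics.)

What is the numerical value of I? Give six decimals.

-0.282095

Rules hold: Σm=0, L=10 even, 5≤5≤5.
N = 11·1·11 = 121
Δ = 0!·10!·0!/11! = 1/11
Racah Σ t=0..0: t=0:+1/14400 = 1/14400
⇒ 3j(5 0 5; 0 0 0)² = 1/11, sgn -1
Racah Σ t=0..0: t=0:+1/17280 = 1/17280
⇒ 3j(5 0 5; -1 0 1)² = 1/11, sgn +1
4πI² = N·(3j₀)²·(3jₘ)² = 1/1
I = -1·√(1/4π) = -0.28209479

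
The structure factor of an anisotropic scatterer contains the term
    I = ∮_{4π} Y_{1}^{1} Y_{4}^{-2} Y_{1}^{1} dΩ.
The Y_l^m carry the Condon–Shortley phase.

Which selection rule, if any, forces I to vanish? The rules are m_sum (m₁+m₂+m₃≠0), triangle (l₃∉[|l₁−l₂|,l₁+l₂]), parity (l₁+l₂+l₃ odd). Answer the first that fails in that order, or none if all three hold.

Σmᵢ = 0  ✓
l₃∈[|l₁−l₂|,l₁+l₂]=[3,5], have l₃=1  ✗
Σlᵢ = 6 ⇒ even

triangle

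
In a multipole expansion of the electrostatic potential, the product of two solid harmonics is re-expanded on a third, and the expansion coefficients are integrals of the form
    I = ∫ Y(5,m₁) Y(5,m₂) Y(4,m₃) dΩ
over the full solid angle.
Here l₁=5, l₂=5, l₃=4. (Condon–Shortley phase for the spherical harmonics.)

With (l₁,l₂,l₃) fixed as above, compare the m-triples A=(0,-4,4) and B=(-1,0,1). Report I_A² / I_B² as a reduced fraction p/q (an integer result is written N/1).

6/1

Same 5,5,4: normalisation and zero-m 3j drop out of the ratio.
A: Δ: 6! 4! 4! / 15! → 1/3153150; sum: t=1:−1/69120 = -1/69120; 3j²(5 5 4; 0 -4 4) = Δ·Π!·Σ² = 2/143  (sign -1)
B: Δ: 6! 4! 4! / 15! → 1/3153150; sum: t=2:+1/6912 t=3:−1/864 t=4:+1/1152 t=5:−1/17280 = -7/34560; 3j²(5 5 4; -1 0 1) = Δ·Π!·Σ² = 1/429  (sign +1)
I_A²/I_B² = (2/143)/(1/429) = 6/1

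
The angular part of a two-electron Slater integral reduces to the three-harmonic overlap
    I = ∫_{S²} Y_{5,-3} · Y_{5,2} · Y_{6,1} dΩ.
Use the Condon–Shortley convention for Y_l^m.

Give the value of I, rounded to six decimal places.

0.016235

Checks pass: Σm=0; 16 even; l₃=6∈[0,10].
(2·5+1)(2·5+1)(2·6+1) = 1573
Δ: 4! 6! 6! / 17! → 1/28588560
sum: t=0:+1/345600 t=1:−1/13824 t=2:+1/5184 t=3:−1/13824 t=4:+1/345600 = 7/129600
3j²(5 5 6; 0 0 0) = Δ·Π!·Σ² = 80/7293  (sign +1)
sum: t=2:+1/345600 t=3:−1/34560 t=4:+1/41472 = -1/518400
3j²(5 5 6; -3 2 1) = Δ·Π!·Σ² = 7/36465  (sign +1)
combine: 4πI² = 1573·80/7293·7/36465 = 112/33813
take √, sign +1: I = 0.01623537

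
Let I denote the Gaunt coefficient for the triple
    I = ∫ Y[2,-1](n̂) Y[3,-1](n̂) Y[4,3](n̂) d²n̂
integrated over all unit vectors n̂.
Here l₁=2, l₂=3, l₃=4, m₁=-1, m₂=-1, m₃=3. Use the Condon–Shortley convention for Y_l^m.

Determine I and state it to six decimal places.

0.000000

-1 − 1 + 3 = 1 ≠ 0: azimuthal integral kills it; I = 0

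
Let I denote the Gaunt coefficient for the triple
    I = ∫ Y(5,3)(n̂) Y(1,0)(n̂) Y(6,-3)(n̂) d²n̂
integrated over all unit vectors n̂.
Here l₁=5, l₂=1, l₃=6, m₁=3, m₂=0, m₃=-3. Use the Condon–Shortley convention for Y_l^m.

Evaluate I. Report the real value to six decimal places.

m-sum 0 ✓  L=12 even ✓  4≤6≤6 ✓
Π(2lᵢ+1) = 11×3×13 = 429
triangle coeff Δ(5,1,6) = 1/858
Σ_t [0,0]: t=0:+1/14400 = 1/14400
(3j)²=6/143 [(5 1 6; 0 0 0)], sign=+1
Σ_t [0,0]: t=0:+1/80640 = 1/80640
(3j)²=9/286 [(5 1 6; 3 0 -3)], sign=-1
⇒ 4πI² = 81/143
I = (-1)√(81/143/(4π)) = -0.21230956

-0.212310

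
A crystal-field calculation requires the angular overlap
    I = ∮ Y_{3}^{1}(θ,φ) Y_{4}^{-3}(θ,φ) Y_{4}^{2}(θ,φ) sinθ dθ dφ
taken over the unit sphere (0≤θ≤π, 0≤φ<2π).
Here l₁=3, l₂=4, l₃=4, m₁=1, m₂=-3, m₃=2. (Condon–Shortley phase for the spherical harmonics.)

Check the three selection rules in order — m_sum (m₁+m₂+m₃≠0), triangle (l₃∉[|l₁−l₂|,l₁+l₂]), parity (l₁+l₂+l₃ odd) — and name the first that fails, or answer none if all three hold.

m₁+m₂+m₃ = 1 − 3 + 2 = 0  ✓
triangle: |3−4|=1 ≤ l₃=4 ≤ 3+4=7  ✓
parity: l₁+l₂+l₃ = 11 is odd  ✗

parity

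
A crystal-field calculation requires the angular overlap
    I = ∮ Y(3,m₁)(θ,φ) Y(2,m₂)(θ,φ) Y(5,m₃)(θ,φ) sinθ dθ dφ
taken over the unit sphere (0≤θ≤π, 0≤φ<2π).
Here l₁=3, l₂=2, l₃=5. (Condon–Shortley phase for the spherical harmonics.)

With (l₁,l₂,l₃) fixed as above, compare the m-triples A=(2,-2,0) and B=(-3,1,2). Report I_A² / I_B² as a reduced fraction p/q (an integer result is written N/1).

5/7

l's match ⇒ only the (l;m) 3-j factors differ between A and B.
A: triangle coeff Δ(3,2,5) = 1/2310; Σ_t [0,0]: t=0:+1/2880 = 1/2880; (3j)²=1/462 [(3 2 5; 2 -2 0)], sign=-1
B: triangle coeff Δ(3,2,5) = 1/2310; Σ_t [0,0]: t=0:+1/4320 = 1/4320; (3j)²=1/330 [(3 2 5; -3 1 2)], sign=-1
I_A²/I_B² = (1/462)/(1/330) = 5/7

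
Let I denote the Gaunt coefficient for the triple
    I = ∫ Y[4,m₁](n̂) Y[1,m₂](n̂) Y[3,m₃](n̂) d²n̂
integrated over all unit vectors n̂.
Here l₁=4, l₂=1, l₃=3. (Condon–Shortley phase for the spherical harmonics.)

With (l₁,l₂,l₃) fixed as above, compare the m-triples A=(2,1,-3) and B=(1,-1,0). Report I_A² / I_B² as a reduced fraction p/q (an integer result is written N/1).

1/10

l's match ⇒ only the (l;m) 3-j factors differ between A and B.
A: triangle coeff Δ(4,1,3) = 1/252; Σ_t [2,2]: t=2:+1/1440 = 1/1440; (3j)²=1/252 [(4 1 3; 2 1 -3)], sign=+1
B: triangle coeff Δ(4,1,3) = 1/252; Σ_t [0,0]: t=0:+1/72 = 1/72; (3j)²=5/126 [(4 1 3; 1 -1 0)], sign=-1
I_A²/I_B² = (1/252)/(5/126) = 1/10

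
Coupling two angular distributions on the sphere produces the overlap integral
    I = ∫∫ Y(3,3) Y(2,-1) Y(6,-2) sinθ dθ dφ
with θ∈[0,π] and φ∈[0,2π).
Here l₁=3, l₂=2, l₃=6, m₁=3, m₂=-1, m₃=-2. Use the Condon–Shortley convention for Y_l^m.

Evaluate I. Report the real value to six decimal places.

triangle: need 1≤l₃≤5, have 6; I=0

0.000000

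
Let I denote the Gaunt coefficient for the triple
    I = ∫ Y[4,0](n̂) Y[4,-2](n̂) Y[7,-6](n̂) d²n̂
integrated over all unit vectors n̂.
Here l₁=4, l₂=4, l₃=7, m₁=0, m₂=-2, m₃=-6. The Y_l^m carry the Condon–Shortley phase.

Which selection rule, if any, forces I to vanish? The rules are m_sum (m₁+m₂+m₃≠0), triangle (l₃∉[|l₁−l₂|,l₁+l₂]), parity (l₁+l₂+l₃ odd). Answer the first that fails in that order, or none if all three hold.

m_sum

Σmᵢ = -8  ✗
l₃∈[|l₁−l₂|,l₁+l₂]=[0,8], have l₃=7
Σlᵢ = 15 ⇒ odd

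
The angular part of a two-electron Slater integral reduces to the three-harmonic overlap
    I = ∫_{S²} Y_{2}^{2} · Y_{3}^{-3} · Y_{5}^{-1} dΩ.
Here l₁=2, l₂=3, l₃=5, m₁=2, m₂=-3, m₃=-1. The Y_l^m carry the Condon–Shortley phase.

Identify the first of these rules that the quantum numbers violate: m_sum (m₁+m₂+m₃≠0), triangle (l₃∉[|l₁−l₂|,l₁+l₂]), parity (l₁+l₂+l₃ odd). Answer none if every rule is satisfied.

m_sum

Σmᵢ = -2  ✗
l₃∈[|l₁−l₂|,l₁+l₂]=[1,5], have l₃=5
Σlᵢ = 10 ⇒ even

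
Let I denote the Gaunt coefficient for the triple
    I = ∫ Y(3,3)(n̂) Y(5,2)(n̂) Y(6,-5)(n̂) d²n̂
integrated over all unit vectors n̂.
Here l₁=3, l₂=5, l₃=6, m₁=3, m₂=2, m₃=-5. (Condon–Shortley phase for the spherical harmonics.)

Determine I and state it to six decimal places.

Checks pass: Σm=0; 14 even; l₃=6∈[2,8].
(2·3+1)(2·5+1)(2·6+1) = 1001
Δ: 2! 4! 8! / 15! → 1/675675
sum: t=0:+1/8640 t=1:−1/2304 t=2:+1/8640 = -7/34560
3j²(3 5 6; 0 0 0) = Δ·Π!·Σ² = 7/429  (sign -1)
sum: t=0:+1/241920 = 1/241920
3j²(3 5 6; 3 2 -5) = Δ·Π!·Σ² = 2/91  (sign -1)
combine: 4πI² = 1001·7/429·2/91 = 14/39
take √, sign +1: I = 0.16901560

0.169016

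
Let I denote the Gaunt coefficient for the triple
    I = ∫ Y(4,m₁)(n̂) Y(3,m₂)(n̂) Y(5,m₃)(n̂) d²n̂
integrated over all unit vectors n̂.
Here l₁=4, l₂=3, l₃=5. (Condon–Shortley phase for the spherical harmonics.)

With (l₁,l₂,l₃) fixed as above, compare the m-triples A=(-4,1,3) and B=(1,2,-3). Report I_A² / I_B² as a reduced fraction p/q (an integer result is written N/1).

l's match ⇒ only the (l;m) 3-j factors differ between A and B.
A: triangle coeff Δ(4,3,5) = 1/180180; Σ_t [2,2]: t=2:+1/5760 = 1/5760; (3j)²=56/2145 [(4 3 5; -4 1 3)], sign=+1
B: triangle coeff Δ(4,3,5) = 1/180180; Σ_t [1,2]: t=1:−1/1152 t=2:+1/1440 = -1/5760; (3j)²=1/858 [(4 3 5; 1 2 -3)], sign=-1
I_A²/I_B² = (56/2145)/(1/858) = 112/5

112/5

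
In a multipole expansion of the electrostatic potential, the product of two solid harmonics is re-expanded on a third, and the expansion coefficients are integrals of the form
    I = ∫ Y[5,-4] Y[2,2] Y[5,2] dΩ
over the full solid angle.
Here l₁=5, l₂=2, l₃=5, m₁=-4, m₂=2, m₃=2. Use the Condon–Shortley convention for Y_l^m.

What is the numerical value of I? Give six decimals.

Rules hold: Σm=0, L=12 even, 3≤5≤7.
N = 11·5·11 = 605
Δ = 2!·8!·2!/13! = 1/38610
Racah Σ t=0..2: t=0:+1/2880 t=1:−1/576 t=2:+1/2880 = -1/960
⇒ 3j(5 2 5; 0 0 0)² = 10/429, sgn +1
Racah Σ t=2..2: t=2:+1/20160 = 1/20160
⇒ 3j(5 2 5; -4 2 2)² = 12/715, sgn -1
4πI² = N·(3j₀)²·(3jₘ)² = 40/169
I = -1·√(0.236686/4π) = -0.13724032

-0.137240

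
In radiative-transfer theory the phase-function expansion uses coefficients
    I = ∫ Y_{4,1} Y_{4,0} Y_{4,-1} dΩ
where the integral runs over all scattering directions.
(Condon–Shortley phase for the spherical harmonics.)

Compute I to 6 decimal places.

m-sum 0 ✓  L=12 even ✓  0≤4≤8 ✓
Π(2lᵢ+1) = 9×9×9 = 729
triangle coeff Δ(4,4,4) = 1/450450
Σ_t [0,4]: t=0:+1/13824 t=1:−1/216 t=2:+1/64 t=3:−1/216 t=4:+1/13824 = 5/768
(3j)²=18/1001 [(4 4 4; 0 0 0)], sign=+1
Σ_t [0,3]: t=0:+1/3456 t=1:−1/144 t=2:+1/96 t=3:−1/864 = 1/384
(3j)²=9/2002 [(4 4 4; 1 0 -1)], sign=-1
⇒ 4πI² = 59049/1002001
I = (-1)√(59049/1002001/(4π)) = -0.06848055

-0.068481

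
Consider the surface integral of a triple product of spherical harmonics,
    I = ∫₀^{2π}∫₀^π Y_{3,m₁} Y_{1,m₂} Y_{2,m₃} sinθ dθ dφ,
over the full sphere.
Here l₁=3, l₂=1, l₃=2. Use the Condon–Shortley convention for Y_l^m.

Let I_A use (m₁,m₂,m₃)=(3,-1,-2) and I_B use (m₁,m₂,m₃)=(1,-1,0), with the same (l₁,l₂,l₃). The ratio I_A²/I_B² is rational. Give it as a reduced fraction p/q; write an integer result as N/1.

5/2

l's match ⇒ only the (l;m) 3-j factors differ between A and B.
A: triangle coeff Δ(3,1,2) = 1/105; Σ_t [0,0]: t=0:+1/48 = 1/48; (3j)²=1/7 [(3 1 2; 3 -1 -2)], sign=+1
B: triangle coeff Δ(3,1,2) = 1/105; Σ_t [0,0]: t=0:+1/8 = 1/8; (3j)²=2/35 [(3 1 2; 1 -1 0)], sign=+1
I_A²/I_B² = (1/7)/(2/35) = 5/2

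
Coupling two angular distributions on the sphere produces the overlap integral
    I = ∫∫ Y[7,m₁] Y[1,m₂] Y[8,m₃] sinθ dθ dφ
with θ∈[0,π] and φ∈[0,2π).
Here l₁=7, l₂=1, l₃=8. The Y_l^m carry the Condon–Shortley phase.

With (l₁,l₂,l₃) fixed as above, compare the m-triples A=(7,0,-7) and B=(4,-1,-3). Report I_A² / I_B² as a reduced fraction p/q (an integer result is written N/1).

3/2

Shared (l₁,l₂,l₃)=(7,1,8): N and (l;000)² cancel in I_A²/I_B².
A: Δ = 0!·14!·2!/17! = 1/2040; Racah Σ t=0..0: t=0:+1/87178291200 = 1/87178291200; ⇒ 3j(7 1 8; 7 0 -7)² = 1/136, sgn -1
B: Δ = 0!·14!·2!/17! = 1/2040; Racah Σ t=0..0: t=0:+1/479001600 = 1/479001600; ⇒ 3j(7 1 8; 4 -1 -3)² = 1/204, sgn -1
I_A²/I_B² = (1/136)/(1/204) = 3/2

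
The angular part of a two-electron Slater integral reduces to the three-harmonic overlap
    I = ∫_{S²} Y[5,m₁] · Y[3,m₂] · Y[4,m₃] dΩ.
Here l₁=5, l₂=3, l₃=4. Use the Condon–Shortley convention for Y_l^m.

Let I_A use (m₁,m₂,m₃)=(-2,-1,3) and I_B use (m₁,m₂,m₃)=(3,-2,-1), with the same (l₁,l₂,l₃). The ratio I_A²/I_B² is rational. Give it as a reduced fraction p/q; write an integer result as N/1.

343/15

l's match ⇒ only the (l;m) 3-j factors differ between A and B.
A: triangle coeff Δ(5,3,4) = 1/180180; Σ_t [1,2]: t=1:−1/4320 t=2:+1/960 = 7/8640; (3j)²=343/12870 [(5 3 4; -2 -1 3)], sign=-1
B: triangle coeff Δ(5,3,4) = 1/180180; Σ_t [0,1]: t=0:+1/1152 t=1:−1/1440 = 1/5760; (3j)²=1/858 [(5 3 4; 3 -2 -1)], sign=-1
I_A²/I_B² = (343/12870)/(1/858) = 343/15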